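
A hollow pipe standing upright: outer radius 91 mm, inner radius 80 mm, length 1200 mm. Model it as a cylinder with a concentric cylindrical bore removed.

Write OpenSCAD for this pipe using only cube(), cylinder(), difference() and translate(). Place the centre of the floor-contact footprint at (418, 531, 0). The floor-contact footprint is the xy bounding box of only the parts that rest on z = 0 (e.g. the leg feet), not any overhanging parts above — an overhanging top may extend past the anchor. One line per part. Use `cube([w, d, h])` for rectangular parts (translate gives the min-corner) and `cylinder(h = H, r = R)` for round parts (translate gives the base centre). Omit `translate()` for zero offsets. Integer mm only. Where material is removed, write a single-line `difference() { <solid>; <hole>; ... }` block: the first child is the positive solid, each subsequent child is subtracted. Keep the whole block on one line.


difference() { translate([418, 531, 0]) cylinder(h = 1200, r = 91); translate([418, 531, 0]) cylinder(h = 1200, r = 80); }


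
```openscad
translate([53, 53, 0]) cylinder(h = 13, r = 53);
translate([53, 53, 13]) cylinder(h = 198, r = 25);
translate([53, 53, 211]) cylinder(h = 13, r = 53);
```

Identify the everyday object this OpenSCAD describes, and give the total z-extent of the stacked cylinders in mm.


A spool. The overall height is 224 mm.

Three coaxial cylinders, large–small–large — a spool. Two 13 mm flanges and a 198 mm core give 13 + 198 + 13 = 224 mm.


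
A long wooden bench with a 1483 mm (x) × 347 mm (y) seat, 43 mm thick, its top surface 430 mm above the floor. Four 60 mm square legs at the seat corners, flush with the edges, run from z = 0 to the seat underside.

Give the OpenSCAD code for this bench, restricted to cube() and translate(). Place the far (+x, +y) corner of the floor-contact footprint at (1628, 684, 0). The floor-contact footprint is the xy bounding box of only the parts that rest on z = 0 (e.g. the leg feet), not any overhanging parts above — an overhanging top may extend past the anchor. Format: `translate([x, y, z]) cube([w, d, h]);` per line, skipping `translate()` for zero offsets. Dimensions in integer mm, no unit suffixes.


translate([145, 337, 387]) cube([1483, 347, 43]);
translate([145, 337, 0]) cube([60, 60, 387]);
translate([145, 624, 0]) cube([60, 60, 387]);
translate([1568, 337, 0]) cube([60, 60, 387]);
translate([1568, 624, 0]) cube([60, 60, 387]);


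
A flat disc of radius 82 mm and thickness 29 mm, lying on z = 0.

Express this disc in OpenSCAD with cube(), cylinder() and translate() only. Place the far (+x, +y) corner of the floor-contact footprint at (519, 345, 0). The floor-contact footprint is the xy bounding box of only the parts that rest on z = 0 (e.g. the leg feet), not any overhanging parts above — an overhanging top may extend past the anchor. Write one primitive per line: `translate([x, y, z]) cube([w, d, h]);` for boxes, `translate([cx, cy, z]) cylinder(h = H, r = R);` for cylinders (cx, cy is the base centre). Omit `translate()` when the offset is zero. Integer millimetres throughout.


translate([437, 263, 0]) cylinder(h = 29, r = 82);


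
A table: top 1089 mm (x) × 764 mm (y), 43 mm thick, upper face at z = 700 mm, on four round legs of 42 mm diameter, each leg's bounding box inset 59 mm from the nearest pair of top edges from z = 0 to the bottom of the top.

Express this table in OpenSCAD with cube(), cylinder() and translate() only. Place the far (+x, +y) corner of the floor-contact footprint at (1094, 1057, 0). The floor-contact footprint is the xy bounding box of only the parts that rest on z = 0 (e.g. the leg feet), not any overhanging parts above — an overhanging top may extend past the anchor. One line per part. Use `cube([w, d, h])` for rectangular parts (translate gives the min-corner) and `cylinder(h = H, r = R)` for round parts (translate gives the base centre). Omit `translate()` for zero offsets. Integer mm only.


// leg_h = 700 - 43 = 657
translate([64, 352, 657]) cube([1089, 764, 43]);
translate([144, 432, 0]) cylinder(h = 657, r = 21);
translate([1073, 432, 0]) cylinder(h = 657, r = 21);
translate([144, 1036, 0]) cylinder(h = 657, r = 21);
translate([1073, 1036, 0]) cylinder(h = 657, r = 21);


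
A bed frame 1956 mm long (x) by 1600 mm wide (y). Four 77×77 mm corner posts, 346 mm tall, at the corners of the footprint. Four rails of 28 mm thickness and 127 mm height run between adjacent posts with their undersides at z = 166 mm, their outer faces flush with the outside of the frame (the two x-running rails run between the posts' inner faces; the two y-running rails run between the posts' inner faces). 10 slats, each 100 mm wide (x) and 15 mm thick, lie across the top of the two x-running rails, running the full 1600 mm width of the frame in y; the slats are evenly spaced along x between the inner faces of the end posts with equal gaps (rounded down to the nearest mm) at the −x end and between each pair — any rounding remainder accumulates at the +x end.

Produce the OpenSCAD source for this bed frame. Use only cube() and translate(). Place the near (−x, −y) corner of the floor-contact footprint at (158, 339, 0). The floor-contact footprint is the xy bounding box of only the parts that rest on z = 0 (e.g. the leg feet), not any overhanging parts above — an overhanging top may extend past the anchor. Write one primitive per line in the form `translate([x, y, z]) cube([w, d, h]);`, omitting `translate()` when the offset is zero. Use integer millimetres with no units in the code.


translate([158, 339, 0]) cube([77, 77, 346]);
translate([158, 1862, 0]) cube([77, 77, 346]);
translate([2037, 339, 0]) cube([77, 77, 346]);
translate([2037, 1862, 0]) cube([77, 77, 346]);
translate([235, 339, 166]) cube([1802, 28, 127]);
translate([235, 1911, 166]) cube([1802, 28, 127]);
translate([158, 416, 166]) cube([28, 1446, 127]);
translate([2086, 416, 166]) cube([28, 1446, 127]);
translate([307, 339, 293]) cube([100, 1600, 15]);
translate([479, 339, 293]) cube([100, 1600, 15]);
translate([651, 339, 293]) cube([100, 1600, 15]);
translate([823, 339, 293]) cube([100, 1600, 15]);
translate([995, 339, 293]) cube([100, 1600, 15]);
translate([1167, 339, 293]) cube([100, 1600, 15]);
translate([1339, 339, 293]) cube([100, 1600, 15]);
translate([1511, 339, 293]) cube([100, 1600, 15]);
translate([1683, 339, 293]) cube([100, 1600, 15]);
translate([1855, 339, 293]) cube([100, 1600, 15]);


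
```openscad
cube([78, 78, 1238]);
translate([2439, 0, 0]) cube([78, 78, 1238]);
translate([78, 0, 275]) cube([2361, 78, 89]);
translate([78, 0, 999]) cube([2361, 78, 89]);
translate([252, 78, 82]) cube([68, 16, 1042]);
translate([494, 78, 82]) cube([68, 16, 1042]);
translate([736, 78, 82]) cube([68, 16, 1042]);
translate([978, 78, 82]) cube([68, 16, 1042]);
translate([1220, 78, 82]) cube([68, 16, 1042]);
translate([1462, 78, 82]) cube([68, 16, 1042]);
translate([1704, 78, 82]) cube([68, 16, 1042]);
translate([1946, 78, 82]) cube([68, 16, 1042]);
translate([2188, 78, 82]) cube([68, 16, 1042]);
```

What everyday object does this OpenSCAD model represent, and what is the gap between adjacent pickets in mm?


A fence section. The picket gap is 174 mm.

Two posts, two rails, 9 pickets — a fence section. Span 2361 mm holds 9 pickets of 68 mm with 10 equal gaps: ⌊(2361 − 9·68) / 10⌋ = 174 mm.


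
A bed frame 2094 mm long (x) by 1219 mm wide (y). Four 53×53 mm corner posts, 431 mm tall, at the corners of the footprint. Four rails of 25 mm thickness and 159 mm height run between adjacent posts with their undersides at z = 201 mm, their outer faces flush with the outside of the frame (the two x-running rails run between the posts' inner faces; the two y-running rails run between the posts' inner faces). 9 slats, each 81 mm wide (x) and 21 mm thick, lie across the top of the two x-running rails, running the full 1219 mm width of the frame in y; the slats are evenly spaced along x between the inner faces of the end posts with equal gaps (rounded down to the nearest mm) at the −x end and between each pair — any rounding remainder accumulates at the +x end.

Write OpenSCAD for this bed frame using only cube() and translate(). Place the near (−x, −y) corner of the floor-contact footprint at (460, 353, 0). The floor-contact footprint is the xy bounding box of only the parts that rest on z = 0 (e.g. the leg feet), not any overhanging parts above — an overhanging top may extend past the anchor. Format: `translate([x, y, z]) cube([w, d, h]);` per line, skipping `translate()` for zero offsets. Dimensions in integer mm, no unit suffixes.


translate([460, 353, 0]) cube([53, 53, 431]);
translate([460, 1519, 0]) cube([53, 53, 431]);
translate([2501, 353, 0]) cube([53, 53, 431]);
translate([2501, 1519, 0]) cube([53, 53, 431]);
translate([513, 353, 201]) cube([1988, 25, 159]);
translate([513, 1547, 201]) cube([1988, 25, 159]);
translate([460, 406, 201]) cube([25, 1113, 159]);
translate([2529, 406, 201]) cube([25, 1113, 159]);
translate([638, 353, 360]) cube([81, 1219, 21]);
translate([844, 353, 360]) cube([81, 1219, 21]);
translate([1050, 353, 360]) cube([81, 1219, 21]);
translate([1256, 353, 360]) cube([81, 1219, 21]);
translate([1462, 353, 360]) cube([81, 1219, 21]);
translate([1668, 353, 360]) cube([81, 1219, 21]);
translate([1874, 353, 360]) cube([81, 1219, 21]);
translate([2080, 353, 360]) cube([81, 1219, 21]);
translate([2286, 353, 360]) cube([81, 1219, 21]);


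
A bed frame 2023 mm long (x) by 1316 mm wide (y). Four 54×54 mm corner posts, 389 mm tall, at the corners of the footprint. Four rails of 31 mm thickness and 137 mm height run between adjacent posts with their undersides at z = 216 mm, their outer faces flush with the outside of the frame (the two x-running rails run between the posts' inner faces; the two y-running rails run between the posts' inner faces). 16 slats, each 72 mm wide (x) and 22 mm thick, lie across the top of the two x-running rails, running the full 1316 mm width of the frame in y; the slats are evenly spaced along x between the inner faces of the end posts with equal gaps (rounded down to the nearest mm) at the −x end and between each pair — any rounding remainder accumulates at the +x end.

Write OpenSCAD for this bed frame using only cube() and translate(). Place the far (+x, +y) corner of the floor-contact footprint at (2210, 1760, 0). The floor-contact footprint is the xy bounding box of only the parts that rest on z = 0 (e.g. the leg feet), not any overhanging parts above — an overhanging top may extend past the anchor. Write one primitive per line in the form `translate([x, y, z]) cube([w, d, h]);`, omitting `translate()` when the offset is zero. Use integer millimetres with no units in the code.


translate([187, 444, 0]) cube([54, 54, 389]);
translate([187, 1706, 0]) cube([54, 54, 389]);
translate([2156, 444, 0]) cube([54, 54, 389]);
translate([2156, 1706, 0]) cube([54, 54, 389]);
translate([241, 444, 216]) cube([1915, 31, 137]);
translate([241, 1729, 216]) cube([1915, 31, 137]);
translate([187, 498, 216]) cube([31, 1208, 137]);
translate([2179, 498, 216]) cube([31, 1208, 137]);
translate([285, 444, 353]) cube([72, 1316, 22]);
translate([401, 444, 353]) cube([72, 1316, 22]);
translate([517, 444, 353]) cube([72, 1316, 22]);
translate([633, 444, 353]) cube([72, 1316, 22]);
translate([749, 444, 353]) cube([72, 1316, 22]);
translate([865, 444, 353]) cube([72, 1316, 22]);
translate([981, 444, 353]) cube([72, 1316, 22]);
translate([1097, 444, 353]) cube([72, 1316, 22]);
translate([1213, 444, 353]) cube([72, 1316, 22]);
translate([1329, 444, 353]) cube([72, 1316, 22]);
translate([1445, 444, 353]) cube([72, 1316, 22]);
translate([1561, 444, 353]) cube([72, 1316, 22]);
translate([1677, 444, 353]) cube([72, 1316, 22]);
translate([1793, 444, 353]) cube([72, 1316, 22]);
translate([1909, 444, 353]) cube([72, 1316, 22]);
translate([2025, 444, 353]) cube([72, 1316, 22]);


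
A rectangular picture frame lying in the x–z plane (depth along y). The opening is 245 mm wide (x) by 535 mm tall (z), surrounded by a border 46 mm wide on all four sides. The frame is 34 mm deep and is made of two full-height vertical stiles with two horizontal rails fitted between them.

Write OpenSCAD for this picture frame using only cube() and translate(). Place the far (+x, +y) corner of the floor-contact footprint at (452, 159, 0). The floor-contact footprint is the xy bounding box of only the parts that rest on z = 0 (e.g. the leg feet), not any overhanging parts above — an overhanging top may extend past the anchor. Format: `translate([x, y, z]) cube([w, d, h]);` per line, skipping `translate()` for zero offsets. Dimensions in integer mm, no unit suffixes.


translate([115, 125, 0]) cube([46, 34, 627]);
translate([406, 125, 0]) cube([46, 34, 627]);
translate([161, 125, 0]) cube([245, 34, 46]);
translate([161, 125, 581]) cube([245, 34, 46]);


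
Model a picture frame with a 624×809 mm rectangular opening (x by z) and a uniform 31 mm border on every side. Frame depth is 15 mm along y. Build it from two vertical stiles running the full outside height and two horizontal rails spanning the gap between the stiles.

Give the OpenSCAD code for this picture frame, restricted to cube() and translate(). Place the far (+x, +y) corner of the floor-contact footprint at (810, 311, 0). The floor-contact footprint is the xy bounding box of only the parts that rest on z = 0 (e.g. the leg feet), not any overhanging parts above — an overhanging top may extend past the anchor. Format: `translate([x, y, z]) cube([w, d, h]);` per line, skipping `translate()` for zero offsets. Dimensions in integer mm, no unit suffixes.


translate([124, 296, 0]) cube([31, 15, 871]);
translate([779, 296, 0]) cube([31, 15, 871]);
translate([155, 296, 0]) cube([624, 15, 31]);
translate([155, 296, 840]) cube([624, 15, 31]);


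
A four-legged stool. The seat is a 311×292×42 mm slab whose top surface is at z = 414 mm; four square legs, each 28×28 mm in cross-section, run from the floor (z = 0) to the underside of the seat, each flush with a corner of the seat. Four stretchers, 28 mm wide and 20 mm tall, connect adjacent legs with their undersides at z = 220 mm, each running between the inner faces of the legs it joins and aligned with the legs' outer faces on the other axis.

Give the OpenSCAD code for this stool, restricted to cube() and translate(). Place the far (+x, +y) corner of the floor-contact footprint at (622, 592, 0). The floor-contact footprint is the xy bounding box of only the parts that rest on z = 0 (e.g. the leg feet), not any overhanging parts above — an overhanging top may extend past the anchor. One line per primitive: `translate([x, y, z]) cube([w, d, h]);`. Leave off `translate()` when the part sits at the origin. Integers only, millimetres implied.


translate([311, 300, 372]) cube([311, 292, 42]);
translate([311, 300, 0]) cube([28, 28, 372]);
translate([594, 300, 0]) cube([28, 28, 372]);
translate([311, 564, 0]) cube([28, 28, 372]);
translate([594, 564, 0]) cube([28, 28, 372]);
translate([339, 300, 220]) cube([255, 28, 20]);
translate([339, 564, 220]) cube([255, 28, 20]);
translate([311, 328, 220]) cube([28, 236, 20]);
translate([594, 328, 220]) cube([28, 236, 20]);


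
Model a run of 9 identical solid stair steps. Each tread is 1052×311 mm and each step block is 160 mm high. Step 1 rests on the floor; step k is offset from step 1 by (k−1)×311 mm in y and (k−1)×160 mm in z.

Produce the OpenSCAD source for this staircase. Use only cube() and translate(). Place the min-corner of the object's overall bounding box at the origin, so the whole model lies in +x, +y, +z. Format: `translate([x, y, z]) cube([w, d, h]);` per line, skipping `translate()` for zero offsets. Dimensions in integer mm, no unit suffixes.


cube([1052, 311, 160]);
translate([0, 311, 160]) cube([1052, 311, 160]);
translate([0, 622, 320]) cube([1052, 311, 160]);
translate([0, 933, 480]) cube([1052, 311, 160]);
translate([0, 1244, 640]) cube([1052, 311, 160]);
translate([0, 1555, 800]) cube([1052, 311, 160]);
translate([0, 1866, 960]) cube([1052, 311, 160]);
translate([0, 2177, 1120]) cube([1052, 311, 160]);
translate([0, 2488, 1280]) cube([1052, 311, 160]);


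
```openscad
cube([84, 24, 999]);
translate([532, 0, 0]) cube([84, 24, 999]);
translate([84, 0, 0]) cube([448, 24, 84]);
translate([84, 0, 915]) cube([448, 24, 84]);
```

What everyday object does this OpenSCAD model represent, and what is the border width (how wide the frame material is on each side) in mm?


A picture frame. The border width is 84 mm.

Four thin pieces enclosing a rectangular opening — a picture frame. The two full-height stiles are 999 mm tall; the top rail sits at z = 915 and is 84 mm tall, so the border above the opening is 999 − 915 = 84 mm, matching the stile x-width.


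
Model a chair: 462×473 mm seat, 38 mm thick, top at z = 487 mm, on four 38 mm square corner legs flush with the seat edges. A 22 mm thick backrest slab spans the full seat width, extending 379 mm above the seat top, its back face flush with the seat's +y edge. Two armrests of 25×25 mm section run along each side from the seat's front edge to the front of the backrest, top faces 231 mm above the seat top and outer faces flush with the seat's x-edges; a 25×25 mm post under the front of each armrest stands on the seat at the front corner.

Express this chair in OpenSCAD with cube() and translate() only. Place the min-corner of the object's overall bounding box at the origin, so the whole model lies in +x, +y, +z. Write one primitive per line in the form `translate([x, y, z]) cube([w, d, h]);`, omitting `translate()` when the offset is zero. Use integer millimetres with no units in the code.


// leg_h = 487 - 38 = 449
// arm post h = 231 - 25 = 206
translate([0, 0, 449]) cube([462, 473, 38]);
cube([38, 38, 449]);
translate([424, 0, 0]) cube([38, 38, 449]);
translate([0, 435, 0]) cube([38, 38, 449]);
translate([424, 435, 0]) cube([38, 38, 449]);
translate([0, 451, 487]) cube([462, 22, 379]);
translate([0, 0, 693]) cube([25, 451, 25]);
translate([437, 0, 693]) cube([25, 451, 25]);
translate([0, 0, 487]) cube([25, 25, 206]);
translate([437, 0, 487]) cube([25, 25, 206]);


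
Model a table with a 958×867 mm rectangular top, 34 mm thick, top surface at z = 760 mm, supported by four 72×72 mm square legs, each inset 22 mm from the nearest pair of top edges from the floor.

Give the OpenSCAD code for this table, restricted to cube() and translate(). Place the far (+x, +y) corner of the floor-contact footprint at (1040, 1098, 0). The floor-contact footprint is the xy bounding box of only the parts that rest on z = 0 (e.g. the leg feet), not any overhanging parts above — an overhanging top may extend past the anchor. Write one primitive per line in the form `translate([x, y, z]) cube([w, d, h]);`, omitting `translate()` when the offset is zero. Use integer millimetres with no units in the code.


translate([104, 253, 726]) cube([958, 867, 34]);
translate([126, 275, 0]) cube([72, 72, 726]);
translate([968, 275, 0]) cube([72, 72, 726]);
translate([126, 1026, 0]) cube([72, 72, 726]);
translate([968, 1026, 0]) cube([72, 72, 726]);


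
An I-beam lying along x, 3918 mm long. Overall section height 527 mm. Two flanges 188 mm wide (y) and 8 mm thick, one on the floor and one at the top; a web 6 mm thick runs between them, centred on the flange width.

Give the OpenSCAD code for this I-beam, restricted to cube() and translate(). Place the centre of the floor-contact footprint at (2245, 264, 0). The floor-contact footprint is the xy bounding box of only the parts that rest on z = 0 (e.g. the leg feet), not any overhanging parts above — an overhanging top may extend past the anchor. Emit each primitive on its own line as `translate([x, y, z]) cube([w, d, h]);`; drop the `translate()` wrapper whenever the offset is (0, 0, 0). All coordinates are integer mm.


translate([286, 170, 0]) cube([3918, 188, 8]);
translate([286, 261, 8]) cube([3918, 6, 511]);
translate([286, 170, 519]) cube([3918, 188, 8]);


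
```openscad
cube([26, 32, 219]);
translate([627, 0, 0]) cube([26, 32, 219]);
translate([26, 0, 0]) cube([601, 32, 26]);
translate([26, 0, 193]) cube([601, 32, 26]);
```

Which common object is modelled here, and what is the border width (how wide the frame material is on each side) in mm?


A picture frame. The border width is 26 mm.

Four thin pieces enclosing a rectangular opening — a picture frame. The two full-height stiles are 219 mm tall; the top rail sits at z = 193 and is 26 mm tall, so the border above the opening is 219 − 193 = 26 mm, matching the stile x-width.


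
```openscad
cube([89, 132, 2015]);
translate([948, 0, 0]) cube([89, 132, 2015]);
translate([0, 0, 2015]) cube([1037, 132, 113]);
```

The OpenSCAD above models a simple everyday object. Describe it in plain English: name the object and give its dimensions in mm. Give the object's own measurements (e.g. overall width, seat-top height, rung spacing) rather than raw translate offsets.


A door frame. The clear opening is 859 mm wide and 2015 mm high. Two 89 mm wide jambs, 132 mm deep, stand either side of the opening from the floor to the top of the opening. A 113 mm thick head sits across the top of both jambs, spanning the full outside width of the frame.


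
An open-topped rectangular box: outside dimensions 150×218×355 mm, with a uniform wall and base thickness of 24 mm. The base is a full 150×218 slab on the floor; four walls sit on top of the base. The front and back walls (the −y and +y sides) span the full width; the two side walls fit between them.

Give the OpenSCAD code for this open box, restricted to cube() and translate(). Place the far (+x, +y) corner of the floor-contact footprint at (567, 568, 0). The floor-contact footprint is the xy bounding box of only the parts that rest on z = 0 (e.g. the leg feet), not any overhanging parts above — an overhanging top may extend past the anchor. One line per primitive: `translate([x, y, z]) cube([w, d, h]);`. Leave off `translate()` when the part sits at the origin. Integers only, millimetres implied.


translate([417, 350, 0]) cube([150, 218, 24]);
translate([417, 350, 24]) cube([150, 24, 331]);
translate([417, 544, 24]) cube([150, 24, 331]);
translate([417, 374, 24]) cube([24, 170, 331]);
translate([543, 374, 24]) cube([24, 170, 331]);


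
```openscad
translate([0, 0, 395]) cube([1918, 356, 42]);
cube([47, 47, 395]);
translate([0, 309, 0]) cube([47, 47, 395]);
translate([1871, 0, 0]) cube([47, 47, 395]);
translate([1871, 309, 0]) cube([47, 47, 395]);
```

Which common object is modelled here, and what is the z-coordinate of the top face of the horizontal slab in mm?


A bench. The seat-top height is 437 mm.

A long slab on four corner posts — a bench. The slab sits at z = 395 with thickness 42, so the top is 395 + 42 = 437 mm.


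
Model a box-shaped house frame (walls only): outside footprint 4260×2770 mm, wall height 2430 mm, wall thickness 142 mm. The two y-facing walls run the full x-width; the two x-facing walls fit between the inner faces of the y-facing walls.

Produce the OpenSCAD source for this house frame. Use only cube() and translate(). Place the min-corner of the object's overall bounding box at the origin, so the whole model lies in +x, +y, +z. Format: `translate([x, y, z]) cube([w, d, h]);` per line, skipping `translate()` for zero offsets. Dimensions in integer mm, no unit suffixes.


cube([4260, 142, 2430]);
translate([0, 2628, 0]) cube([4260, 142, 2430]);
translate([0, 142, 0]) cube([142, 2486, 2430]);
translate([4118, 142, 0]) cube([142, 2486, 2430]);


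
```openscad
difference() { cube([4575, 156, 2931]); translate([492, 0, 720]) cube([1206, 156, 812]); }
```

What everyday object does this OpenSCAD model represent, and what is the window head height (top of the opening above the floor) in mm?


A wall with a window opening. The window head height is 1532 mm.

A wall with a rectangular opening subtracted — a window. Sill at z = 720, opening 812 mm tall, so the head is at 720 + 812 = 1532 mm.


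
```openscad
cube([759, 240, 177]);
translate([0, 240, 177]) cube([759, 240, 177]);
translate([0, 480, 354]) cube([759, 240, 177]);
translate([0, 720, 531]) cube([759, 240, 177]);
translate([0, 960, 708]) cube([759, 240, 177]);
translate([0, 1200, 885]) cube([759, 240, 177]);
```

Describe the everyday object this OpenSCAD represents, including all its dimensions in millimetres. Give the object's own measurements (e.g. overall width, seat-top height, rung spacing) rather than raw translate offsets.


A straight staircase of 6 solid steps. Each step is 759 mm wide (x), 240 mm deep (y, the going) and 177 mm tall (the rise). The first step rests on the floor; each subsequent step sits one going further in +y and one rise higher in +z, directly behind and above the previous step with no overlap.


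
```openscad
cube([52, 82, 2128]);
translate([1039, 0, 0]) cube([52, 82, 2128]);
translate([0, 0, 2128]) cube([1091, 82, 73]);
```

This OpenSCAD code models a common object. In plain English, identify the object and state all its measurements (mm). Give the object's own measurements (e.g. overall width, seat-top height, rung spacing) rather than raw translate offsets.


A door frame. The clear opening is 987 mm wide and 2128 mm high. Two 52 mm wide jambs, 82 mm deep, stand either side of the opening from the floor to the top of the opening. A 73 mm thick head sits across the top of both jambs, spanning the full outside width of the frame.


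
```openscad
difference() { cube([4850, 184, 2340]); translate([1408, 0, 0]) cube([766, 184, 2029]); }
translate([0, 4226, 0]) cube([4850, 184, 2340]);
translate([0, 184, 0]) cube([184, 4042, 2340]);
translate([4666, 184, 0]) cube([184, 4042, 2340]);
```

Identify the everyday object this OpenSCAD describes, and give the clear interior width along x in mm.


A single room. The interior width is 4482 mm.

Four walls enclosing a rectangle with a door in the front wall — a room. Outside width 4850 minus two 184 mm walls gives 4482 mm.


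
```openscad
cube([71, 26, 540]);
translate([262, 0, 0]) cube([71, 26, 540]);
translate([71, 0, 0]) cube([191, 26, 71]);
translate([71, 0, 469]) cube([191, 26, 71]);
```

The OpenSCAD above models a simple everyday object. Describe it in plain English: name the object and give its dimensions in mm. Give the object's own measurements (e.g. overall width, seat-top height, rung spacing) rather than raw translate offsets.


A rectangular picture frame lying in the x–z plane (depth along y). The opening is 191 mm wide (x) by 398 mm tall (z), surrounded by a border 71 mm wide on all four sides. The frame is 26 mm deep and is made of two full-height vertical stiles with two horizontal rails fitted between them.


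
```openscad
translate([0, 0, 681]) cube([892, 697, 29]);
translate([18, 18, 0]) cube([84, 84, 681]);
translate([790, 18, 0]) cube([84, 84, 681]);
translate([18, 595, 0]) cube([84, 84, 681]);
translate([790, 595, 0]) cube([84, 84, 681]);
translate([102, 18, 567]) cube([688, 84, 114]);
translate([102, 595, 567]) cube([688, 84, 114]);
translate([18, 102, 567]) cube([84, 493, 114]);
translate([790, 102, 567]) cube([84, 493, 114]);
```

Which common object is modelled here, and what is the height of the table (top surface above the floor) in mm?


A table. The table height is 710 mm.

A 892×697×29 slab sits at z = 681 on four 84 mm square posts — a table. The top surface is at 681 + 29 = 710 mm.


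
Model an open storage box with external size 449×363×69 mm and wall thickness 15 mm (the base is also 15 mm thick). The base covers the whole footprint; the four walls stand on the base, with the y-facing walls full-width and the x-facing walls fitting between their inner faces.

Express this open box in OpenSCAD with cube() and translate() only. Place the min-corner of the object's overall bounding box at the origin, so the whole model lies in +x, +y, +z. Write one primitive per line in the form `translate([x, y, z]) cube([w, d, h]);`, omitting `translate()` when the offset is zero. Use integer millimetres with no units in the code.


cube([449, 363, 15]);
translate([0, 0, 15]) cube([449, 15, 54]);
translate([0, 348, 15]) cube([449, 15, 54]);
translate([0, 15, 15]) cube([15, 333, 54]);
translate([434, 15, 15]) cube([15, 333, 54]);


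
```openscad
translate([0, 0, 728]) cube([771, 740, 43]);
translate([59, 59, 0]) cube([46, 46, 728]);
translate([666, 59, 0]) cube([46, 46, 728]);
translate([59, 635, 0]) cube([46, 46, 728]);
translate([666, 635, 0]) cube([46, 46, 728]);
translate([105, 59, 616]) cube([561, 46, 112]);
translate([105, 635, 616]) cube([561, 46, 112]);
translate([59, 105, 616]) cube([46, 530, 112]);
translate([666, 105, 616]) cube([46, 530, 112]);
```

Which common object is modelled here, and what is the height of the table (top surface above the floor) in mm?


A table. The table height is 771 mm.

A 771×740×43 slab sits at z = 728 on four 46 mm square posts — a table. The top surface is at 728 + 43 = 771 mm.


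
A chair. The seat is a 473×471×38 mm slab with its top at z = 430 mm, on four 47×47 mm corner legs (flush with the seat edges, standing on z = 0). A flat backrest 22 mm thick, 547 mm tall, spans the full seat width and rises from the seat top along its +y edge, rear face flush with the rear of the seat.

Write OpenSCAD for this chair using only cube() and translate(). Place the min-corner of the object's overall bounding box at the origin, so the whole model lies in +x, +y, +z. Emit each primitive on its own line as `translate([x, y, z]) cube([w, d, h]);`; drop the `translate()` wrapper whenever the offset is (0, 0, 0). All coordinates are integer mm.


// leg_h = 430 - 38 = 392
translate([0, 0, 392]) cube([473, 471, 38]);
cube([47, 47, 392]);
translate([426, 0, 0]) cube([47, 47, 392]);
translate([0, 424, 0]) cube([47, 47, 392]);
translate([426, 424, 0]) cube([47, 47, 392]);
translate([0, 449, 430]) cube([473, 22, 547]);


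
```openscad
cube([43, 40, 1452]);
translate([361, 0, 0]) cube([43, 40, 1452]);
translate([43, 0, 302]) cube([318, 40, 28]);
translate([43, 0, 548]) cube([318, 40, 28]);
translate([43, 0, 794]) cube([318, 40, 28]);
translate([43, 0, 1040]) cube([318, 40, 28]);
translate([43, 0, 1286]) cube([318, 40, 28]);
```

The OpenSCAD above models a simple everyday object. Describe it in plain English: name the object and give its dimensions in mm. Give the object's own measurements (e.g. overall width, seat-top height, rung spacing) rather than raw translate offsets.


A straight ladder. Two 43×40 mm vertical rails, 1452 mm tall, stand 404 mm apart (outside-to-outside) with their front faces coplanar on the −y side. 5 rungs, each 40 mm deep and 28 mm tall, span between the inner faces of the rails, front faces flush with the rails. The lowest rung's underside is at z = 302 mm and rungs are spaced 246 mm apart (underside to underside).


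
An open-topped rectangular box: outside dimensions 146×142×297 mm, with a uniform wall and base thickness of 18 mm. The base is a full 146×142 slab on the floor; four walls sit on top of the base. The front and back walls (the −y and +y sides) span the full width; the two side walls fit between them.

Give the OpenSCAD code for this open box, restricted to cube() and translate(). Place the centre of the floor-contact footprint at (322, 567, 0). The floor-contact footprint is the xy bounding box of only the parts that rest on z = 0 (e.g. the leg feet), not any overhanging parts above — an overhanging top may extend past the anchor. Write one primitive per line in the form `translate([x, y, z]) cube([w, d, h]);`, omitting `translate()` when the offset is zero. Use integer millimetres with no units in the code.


translate([249, 496, 0]) cube([146, 142, 18]);
translate([249, 496, 18]) cube([146, 18, 279]);
translate([249, 620, 18]) cube([146, 18, 279]);
translate([249, 514, 18]) cube([18, 106, 279]);
translate([377, 514, 18]) cube([18, 106, 279]);


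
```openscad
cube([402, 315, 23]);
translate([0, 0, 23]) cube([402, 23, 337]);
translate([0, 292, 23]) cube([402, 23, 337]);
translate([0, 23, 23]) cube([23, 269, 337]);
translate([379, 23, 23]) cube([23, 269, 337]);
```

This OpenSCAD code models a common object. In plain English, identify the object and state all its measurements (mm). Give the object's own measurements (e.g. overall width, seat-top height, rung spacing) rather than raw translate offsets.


An open-topped rectangular box: outside dimensions 402×315×360 mm, with a uniform wall and base thickness of 23 mm. The base is a full 402×315 slab on the floor; four walls sit on top of the base. The front and back walls (the −y and +y sides) span the full width; the two side walls fit between them.


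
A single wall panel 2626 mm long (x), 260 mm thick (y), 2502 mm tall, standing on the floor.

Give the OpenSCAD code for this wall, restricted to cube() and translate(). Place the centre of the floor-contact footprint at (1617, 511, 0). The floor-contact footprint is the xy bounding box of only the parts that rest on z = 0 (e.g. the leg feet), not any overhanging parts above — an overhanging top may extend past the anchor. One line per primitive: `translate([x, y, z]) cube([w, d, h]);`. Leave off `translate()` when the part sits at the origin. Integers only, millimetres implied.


translate([304, 381, 0]) cube([2626, 260, 2502]);


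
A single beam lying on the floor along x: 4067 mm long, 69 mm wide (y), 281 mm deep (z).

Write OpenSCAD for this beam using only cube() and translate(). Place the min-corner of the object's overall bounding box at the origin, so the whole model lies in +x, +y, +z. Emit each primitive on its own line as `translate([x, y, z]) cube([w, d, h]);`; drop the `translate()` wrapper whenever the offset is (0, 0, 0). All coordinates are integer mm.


cube([4067, 69, 281]);


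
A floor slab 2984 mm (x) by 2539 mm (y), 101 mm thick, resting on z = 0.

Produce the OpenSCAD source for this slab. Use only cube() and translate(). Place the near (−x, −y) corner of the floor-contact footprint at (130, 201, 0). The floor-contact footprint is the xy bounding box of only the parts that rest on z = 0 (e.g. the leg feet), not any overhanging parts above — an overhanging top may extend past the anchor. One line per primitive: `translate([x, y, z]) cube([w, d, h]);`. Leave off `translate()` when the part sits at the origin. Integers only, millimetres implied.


translate([130, 201, 0]) cube([2984, 2539, 101]);


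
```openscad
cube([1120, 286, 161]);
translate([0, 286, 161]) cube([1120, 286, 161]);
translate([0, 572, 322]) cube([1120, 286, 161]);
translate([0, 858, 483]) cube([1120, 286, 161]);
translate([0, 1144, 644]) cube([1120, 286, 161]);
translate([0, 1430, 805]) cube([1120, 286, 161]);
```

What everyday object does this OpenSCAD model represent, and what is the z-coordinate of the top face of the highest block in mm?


A staircase. The total rise is 966 mm.

6 identical blocks, each offset up and back from the previous — a staircase. Each step is 161 mm tall and there are 6 of them, so the total rise is 6 × 161 = 966 mm.


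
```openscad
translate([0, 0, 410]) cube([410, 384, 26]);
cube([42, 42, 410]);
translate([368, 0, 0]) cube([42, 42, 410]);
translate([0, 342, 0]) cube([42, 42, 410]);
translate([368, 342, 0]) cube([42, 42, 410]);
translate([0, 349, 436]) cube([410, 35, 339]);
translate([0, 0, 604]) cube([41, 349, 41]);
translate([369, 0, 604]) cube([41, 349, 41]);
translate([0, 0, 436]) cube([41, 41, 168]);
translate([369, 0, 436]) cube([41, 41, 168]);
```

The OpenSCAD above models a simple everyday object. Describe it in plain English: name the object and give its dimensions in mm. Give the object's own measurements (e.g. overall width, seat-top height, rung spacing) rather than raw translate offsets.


A chair. The seat is a 410×384×26 mm slab with its top at z = 436 mm, on four 42×42 mm corner legs (flush with the seat edges, standing on z = 0). A flat backrest 35 mm thick, 339 mm tall, spans the full seat width and rises from the seat top along its +y edge, rear face flush with the rear of the seat. Two armrests of 41×41 mm section run along each side from the seat's front edge to the front of the backrest, top faces 209 mm above the seat top and outer faces flush with the seat's x-edges; a 41×41 mm post under the front of each armrest stands on the seat at the front corner.


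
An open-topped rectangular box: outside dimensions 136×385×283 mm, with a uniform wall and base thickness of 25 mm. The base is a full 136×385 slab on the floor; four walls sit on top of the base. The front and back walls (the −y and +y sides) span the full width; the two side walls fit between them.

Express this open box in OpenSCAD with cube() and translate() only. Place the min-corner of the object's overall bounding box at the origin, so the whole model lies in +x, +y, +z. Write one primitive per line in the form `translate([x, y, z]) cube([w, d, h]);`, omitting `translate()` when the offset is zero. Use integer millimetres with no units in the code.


cube([136, 385, 25]);
translate([0, 0, 25]) cube([136, 25, 258]);
translate([0, 360, 25]) cube([136, 25, 258]);
translate([0, 25, 25]) cube([25, 335, 258]);
translate([111, 25, 25]) cube([25, 335, 258]);


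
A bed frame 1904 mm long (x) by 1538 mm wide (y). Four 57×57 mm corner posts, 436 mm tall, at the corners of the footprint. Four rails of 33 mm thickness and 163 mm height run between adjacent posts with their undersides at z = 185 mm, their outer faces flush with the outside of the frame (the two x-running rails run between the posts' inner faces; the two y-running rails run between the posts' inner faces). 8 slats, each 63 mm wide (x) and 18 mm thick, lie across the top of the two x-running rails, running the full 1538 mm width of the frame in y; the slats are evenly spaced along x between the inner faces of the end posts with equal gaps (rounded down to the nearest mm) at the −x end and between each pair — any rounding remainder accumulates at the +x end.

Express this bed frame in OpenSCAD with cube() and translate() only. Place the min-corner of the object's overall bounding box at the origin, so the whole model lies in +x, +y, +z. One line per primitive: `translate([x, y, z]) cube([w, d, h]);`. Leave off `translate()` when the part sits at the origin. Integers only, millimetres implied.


cube([57, 57, 436]);
translate([0, 1481, 0]) cube([57, 57, 436]);
translate([1847, 0, 0]) cube([57, 57, 436]);
translate([1847, 1481, 0]) cube([57, 57, 436]);
translate([57, 0, 185]) cube([1790, 33, 163]);
translate([57, 1505, 185]) cube([1790, 33, 163]);
translate([0, 57, 185]) cube([33, 1424, 163]);
translate([1871, 57, 185]) cube([33, 1424, 163]);
translate([199, 0, 348]) cube([63, 1538, 18]);
translate([404, 0, 348]) cube([63, 1538, 18]);
translate([609, 0, 348]) cube([63, 1538, 18]);
translate([814, 0, 348]) cube([63, 1538, 18]);
translate([1019, 0, 348]) cube([63, 1538, 18]);
translate([1224, 0, 348]) cube([63, 1538, 18]);
translate([1429, 0, 348]) cube([63, 1538, 18]);
translate([1634, 0, 348]) cube([63, 1538, 18]);


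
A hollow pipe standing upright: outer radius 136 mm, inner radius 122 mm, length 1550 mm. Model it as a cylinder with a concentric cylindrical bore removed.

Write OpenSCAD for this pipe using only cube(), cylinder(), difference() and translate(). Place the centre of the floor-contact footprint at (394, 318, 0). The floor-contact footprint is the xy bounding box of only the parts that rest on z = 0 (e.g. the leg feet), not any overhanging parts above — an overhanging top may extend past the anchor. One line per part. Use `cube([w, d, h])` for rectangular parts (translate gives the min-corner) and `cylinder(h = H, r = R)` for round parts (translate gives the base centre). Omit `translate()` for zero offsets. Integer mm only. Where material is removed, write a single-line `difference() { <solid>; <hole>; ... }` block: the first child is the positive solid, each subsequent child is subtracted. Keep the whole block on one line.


difference() { translate([394, 318, 0]) cylinder(h = 1550, r = 136); translate([394, 318, 0]) cylinder(h = 1550, r = 122); }
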